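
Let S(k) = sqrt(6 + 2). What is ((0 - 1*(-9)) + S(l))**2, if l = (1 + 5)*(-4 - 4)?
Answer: 89 + 36*sqrt(2) ≈ 139.91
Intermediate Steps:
l = -48 (l = 6*(-8) = -48)
S(k) = 2*sqrt(2) (S(k) = sqrt(8) = 2*sqrt(2))
((0 - 1*(-9)) + S(l))**2 = ((0 - 1*(-9)) + 2*sqrt(2))**2 = ((0 + 9) + 2*sqrt(2))**2 = (9 + 2*sqrt(2))**2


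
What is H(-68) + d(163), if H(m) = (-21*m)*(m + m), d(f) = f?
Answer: -194045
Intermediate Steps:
H(m) = -42*m² (H(m) = (-21*m)*(2*m) = -42*m²)
H(-68) + d(163) = -42*(-68)² + 163 = -42*4624 + 163 = -194208 + 163 = -194045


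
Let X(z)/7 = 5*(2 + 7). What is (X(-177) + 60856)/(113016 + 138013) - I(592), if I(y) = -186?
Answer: 46752565/251029 ≈ 186.24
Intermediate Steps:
X(z) = 315 (X(z) = 7*(5*(2 + 7)) = 7*(5*9) = 7*45 = 315)
(X(-177) + 60856)/(113016 + 138013) - I(592) = (315 + 60856)/(113016 + 138013) - 1*(-186) = 61171/251029 + 186 = 46752565/251029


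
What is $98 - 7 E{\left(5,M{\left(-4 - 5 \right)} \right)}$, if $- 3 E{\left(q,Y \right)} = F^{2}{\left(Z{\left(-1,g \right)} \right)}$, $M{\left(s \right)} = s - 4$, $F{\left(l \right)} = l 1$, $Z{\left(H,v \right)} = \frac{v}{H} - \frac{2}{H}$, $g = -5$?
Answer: $\frac{637}{3} \approx 212.33$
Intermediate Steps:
$Z{\left(H,v \right)} = - \frac{2}{H} + \frac{v}{H}$
$F{\left(l \right)} = l$
$M{\left(s \right)} = -4 + s$
$E{\left(q,Y \right)} = - \frac{49}{3}$ ($E{\left(q,Y \right)} = - \frac{\left(\frac{-2 - 5}{-1}\right)^{2}}{3} = - \frac{\left(\left(-1\right) \left(-7\right)\right)^{2}}{3} = - \frac{7^{2}}{3} = \left(- \frac{1}{3}\right) 49 = - \frac{49}{3}$)
$98 - 7 E{\left(5,M{\left(-4 - 5 \right)} \right)} = 98 - - \frac{343}{3} = 98 + \frac{343}{3} = \frac{637}{3}$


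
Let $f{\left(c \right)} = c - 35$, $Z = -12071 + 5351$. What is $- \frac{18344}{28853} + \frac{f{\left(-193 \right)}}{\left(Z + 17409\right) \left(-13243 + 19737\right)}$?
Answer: $- \frac{212223951398}{333802117033} \approx -0.63578$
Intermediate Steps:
$Z = -6720$
$f{\left(c \right)} = -35 + c$
$- \frac{18344}{28853} + \frac{f{\left(-193 \right)}}{\left(Z + 17409\right) \left(-13243 + 19737\right)} = - \frac{18344}{28853} + \frac{-35 - 193}{\left(-6720 + 17409\right) \left(-13243 + 19737\right)} = \left(-18344\right) \frac{1}{28853} - \frac{228}{10689 \cdot 6494} = - \frac{18344}{28853} - \frac{228}{69414366} = - \frac{18344}{28853} - \frac{38}{11569061} = - \frac{212223951398}{333802117033}$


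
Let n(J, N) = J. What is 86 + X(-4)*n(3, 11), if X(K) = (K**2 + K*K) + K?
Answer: 170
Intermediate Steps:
X(K) = K + 2*K**2 (X(K) = (K**2 + K**2) + K = 2*K**2 + K = K + 2*K**2)
86 + X(-4)*n(3, 11) = 86 - 4*(1 + 2*(-4))*3 = 86 - 4*(1 - 8)*3 = 86 - 4*(-7)*3 = 86 + 28*3 = 86 + 84 = 170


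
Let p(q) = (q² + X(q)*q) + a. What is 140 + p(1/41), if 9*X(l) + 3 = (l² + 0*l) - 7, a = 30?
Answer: 35144230/206763 ≈ 169.97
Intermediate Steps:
X(l) = -10/9 + l²/9 (X(l) = -⅓ + ((l² + 0*l) - 7)/9 = -⅓ + ((l² + 0) - 7)/9 = -⅓ + (l² - 7)/9 = -⅓ + (-7 + l²)/9 = -⅓ + (-7/9 + l²/9) = -10/9 + l²/9)
p(q) = 30 + q² + q*(-10/9 + q²/9) (p(q) = (q² + (-10/9 + q²/9)*q) + 30 = (q² + q*(-10/9 + q²/9)) + 30 = 30 + q² + q*(-10/9 + q²/9))
140 + p(1/41) = 140 + (30 + (1/41)² + (⅑)*(-10 + (1/41)²)/41) = 140 + (30 + (1/41)² + (⅑)*(1/41)*(-10 + (1/41)²)) = 140 + (30 + 1/1681 + (⅑)*(1/41)*(-10 + 1/1681)) = 140 + (30 + 1/1681 + (⅑)*(1/41)*(-16809/1681)) = 140 + (30 + 1/1681 - 5603/206763) = 140 + 6197410/206763 = 35144230/206763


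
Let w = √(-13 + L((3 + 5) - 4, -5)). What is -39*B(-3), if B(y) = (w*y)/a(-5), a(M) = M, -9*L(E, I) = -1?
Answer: -78*I*√29/5 ≈ -84.009*I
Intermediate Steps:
L(E, I) = ⅑ (L(E, I) = -⅑*(-1) = ⅑)
w = 2*I*√29/3 (w = √(-13 + ⅑) = √(-116/9) = 2*I*√29/3 ≈ 3.5901*I)
B(y) = -2*I*y*√29/15 (B(y) = ((2*I*√29/3)*y)/(-5) = (2*I*y*√29/3)*(-⅕) = -2*I*y*√29/15)
-39*B(-3) = -(-26)*I*(-3)*√29/5 = -78*I*√29/5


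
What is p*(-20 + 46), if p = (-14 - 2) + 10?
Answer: -156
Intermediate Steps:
p = -6 (p = -16 + 10 = -6)
p*(-20 + 46) = -6*(-20 + 46) = -6*26 = -156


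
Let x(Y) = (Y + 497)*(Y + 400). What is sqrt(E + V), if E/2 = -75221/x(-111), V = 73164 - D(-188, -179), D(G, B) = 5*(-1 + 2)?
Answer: sqrt(787539264146)/3281 ≈ 270.48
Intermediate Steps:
x(Y) = (400 + Y)*(497 + Y) (x(Y) = (497 + Y)*(400 + Y) = (400 + Y)*(497 + Y))
D(G, B) = 5 (D(G, B) = 5*1 = 5)
V = 73159 (V = 73164 - 1*5 = 73164 - 5 = 73159)
E = -75221/55777 (E = 2*(-75221/(198800 + (-111)**2 + 897*(-111))) = 2*(-75221/(198800 + 12321 - 99567)) = 2*(-75221/111554) = -75221/55777 ≈ -1.3486)
sqrt(E + V) = sqrt(-75221/55777 + 73159) = sqrt(4080514322/55777) = sqrt(787539264146)/3281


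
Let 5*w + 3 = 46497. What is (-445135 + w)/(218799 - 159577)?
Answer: -2179181/296110 ≈ -7.3594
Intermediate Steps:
w = 46494/5 (w = -3/5 + (1/5)*46497 = -3/5 + 46497/5 = 46494/5 ≈ 9298.8)
(-445135 + w)/(218799 - 159577) = (-445135 + 46494/5)/(218799 - 159577) = -2179181/5/59222 = -2179181/5*1/59222 = -2179181/296110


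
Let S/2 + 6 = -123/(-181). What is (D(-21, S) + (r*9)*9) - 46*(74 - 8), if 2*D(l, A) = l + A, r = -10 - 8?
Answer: -1632555/362 ≈ -4509.8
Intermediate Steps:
S = -1926/181 (S = -12 + 2*(-123/(-181)) = -12 + 2*(-123*(-1/181)) = -12 + 2*(123/181) = -12 + 246/181 = -1926/181 ≈ -10.641)
r = -18
D(l, A) = A/2 + l/2 (D(l, A) = (l + A)/2 = (A + l)/2 = A/2 + l/2)
(D(-21, S) + (r*9)*9) - 46*(74 - 8) = (((1/2)*(-1926/181) + (1/2)*(-21)) - 18*9*9) - 46*(74 - 8) = ((-963/181 - 21/2) - 162*9) - 46*66 = (-5727/362 - 1458) - 3036 = -533523/362 - 3036 = -1632555/362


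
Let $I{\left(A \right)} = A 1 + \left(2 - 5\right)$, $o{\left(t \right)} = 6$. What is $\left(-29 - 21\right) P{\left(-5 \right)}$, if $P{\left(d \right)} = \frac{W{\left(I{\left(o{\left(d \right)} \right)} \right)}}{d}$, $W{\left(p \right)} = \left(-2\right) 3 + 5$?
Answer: $-10$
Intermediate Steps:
$I{\left(A \right)} = -3 + A$ ($I{\left(A \right)} = A + \left(2 - 5\right) = A - 3 = -3 + A$)
$W{\left(p \right)} = -1$ ($W{\left(p \right)} = -6 + 5 = -1$)
$P{\left(d \right)} = - \frac{1}{d}$
$\left(-29 - 21\right) P{\left(-5 \right)} = \left(-29 - 21\right) \left(- \frac{1}{-5}\right) = - 50 \left(\left(-1\right) \left(- \frac{1}{5}\right)\right) = \left(-50\right) \frac{1}{5} = -10$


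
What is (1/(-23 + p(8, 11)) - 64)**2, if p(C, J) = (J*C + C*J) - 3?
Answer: 92140801/22500 ≈ 4095.1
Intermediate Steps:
p(C, J) = -3 + 2*C*J (p(C, J) = (C*J + C*J) - 3 = 2*C*J - 3 = -3 + 2*C*J)
(1/(-23 + p(8, 11)) - 64)**2 = (1/(-23 + (-3 + 2*8*11)) - 64)**2 = (1/(-23 + (-3 + 176)) - 64)**2 = (1/(-23 + 173) - 64)**2 = (1/150 - 64)**2 = (-9599/150)**2 = 92140801/22500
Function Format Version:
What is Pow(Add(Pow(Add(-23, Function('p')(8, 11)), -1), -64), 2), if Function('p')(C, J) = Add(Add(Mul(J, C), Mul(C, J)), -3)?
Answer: Rational(92140801, 22500) ≈ 4095.1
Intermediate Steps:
Function('p')(C, J) = Add(-3, Mul(2, C, J)) (Function('p')(C, J) = Add(Add(Mul(C, J), Mul(C, J)), -3) = Add(Mul(2, C, J), -3) = Add(-3, Mul(2, C, J)))
Pow(Add(Pow(Add(-23, Function('p')(8, 11)), -1), -64), 2) = Pow(Add(Pow(Add(-23, Add(-3, Mul(2, 8, 11))), -1), -64), 2) = Pow(Add(Pow(Add(-23, Add(-3, 176)), -1), -64), 2) = Pow(Add(Pow(Add(-23, 173), -1), -64), 2) = Pow(Add(Pow(150, -1), -64), 2) = Pow(Add(Rational(1, 150), -64), 2) = Pow(Rational(-9599, 150), 2) = Rational(92140801, 22500)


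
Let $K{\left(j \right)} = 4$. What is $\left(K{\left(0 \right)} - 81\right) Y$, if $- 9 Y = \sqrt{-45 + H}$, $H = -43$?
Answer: $\frac{154 i \sqrt{22}}{9} \approx 80.258 i$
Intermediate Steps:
$Y = - \frac{2 i \sqrt{22}}{9}$ ($Y = - \frac{\sqrt{-45 - 43}}{9} = - \frac{\sqrt{-88}}{9} = - \frac{2 i \sqrt{22}}{9} \approx - 1.0423 i$)
$\left(K{\left(0 \right)} - 81\right) Y = \left(4 - 81\right) \left(- \frac{2 i \sqrt{22}}{9}\right) = - 77 \left(- \frac{2 i \sqrt{22}}{9}\right) = \frac{154 i \sqrt{22}}{9}$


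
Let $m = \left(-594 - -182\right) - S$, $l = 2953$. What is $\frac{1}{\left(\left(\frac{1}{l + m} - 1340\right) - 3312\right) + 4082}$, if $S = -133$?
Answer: $- \frac{2674}{1524179} \approx -0.0017544$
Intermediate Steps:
$m = -279$ ($m = \left(-594 - -182\right) - -133 = \left(-594 + 182\right) + 133 = -412 + 133 = -279$)
$\frac{1}{\left(\left(\frac{1}{l + m} - 1340\right) - 3312\right) + 4082} = \frac{1}{\left(\left(\frac{1}{2953 - 279} - 1340\right) - 3312\right) + 4082} = \frac{1}{\left(\left(\frac{1}{2674} - 1340\right) - 3312\right) + 4082} = \frac{1}{\left(- \frac{3583159}{2674} - 3312\right) + 4082} = \frac{1}{- \frac{12439447}{2674} + 4082} = \frac{1}{- \frac{1524179}{2674}} = - \frac{2674}{1524179}$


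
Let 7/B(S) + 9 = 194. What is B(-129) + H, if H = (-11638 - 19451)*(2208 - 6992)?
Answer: 27515008567/185 ≈ 1.4873e+8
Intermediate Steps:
B(S) = 7/185 (B(S) = 7/(-9 + 194) = 7/185)
H = 148729776 (H = -31089*(-4784) = 148729776)
B(-129) + H = 7/185 + 148729776 = 27515008567/185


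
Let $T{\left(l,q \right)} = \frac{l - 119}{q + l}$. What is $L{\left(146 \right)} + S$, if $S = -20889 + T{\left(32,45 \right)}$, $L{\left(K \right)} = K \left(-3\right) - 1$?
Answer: $- \frac{1642343}{77} \approx -21329.0$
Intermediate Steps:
$L{\left(K \right)} = -1 - 3 K$ ($L{\left(K \right)} = - 3 K - 1 = -1 - 3 K$)
$T{\left(l,q \right)} = \frac{-119 + l}{l + q}$
$S = - \frac{1608540}{77}$ ($S = -20889 + \frac{-119 + 32}{32 + 45} = -20889 + \frac{1}{77} \left(-87\right) = -20889 - \frac{87}{77} = - \frac{1608540}{77} \approx -20890.0$)
$L{\left(146 \right)} + S = \left(-1 - 438\right) - \frac{1608540}{77} = -439 - \frac{1608540}{77} = - \frac{1642343}{77}$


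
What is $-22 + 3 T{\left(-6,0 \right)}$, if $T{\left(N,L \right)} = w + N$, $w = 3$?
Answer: $-31$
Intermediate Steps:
$T{\left(N,L \right)} = 3 + N$
$-22 + 3 T{\left(-6,0 \right)} = -22 + 3 \left(3 - 6\right) = -22 + 3 \left(-3\right) = -22 - 9 = -31$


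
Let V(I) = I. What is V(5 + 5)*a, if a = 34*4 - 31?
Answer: 1050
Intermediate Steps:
a = 105 (a = 136 - 31 = 105)
V(5 + 5)*a = (5 + 5)*105 = 10*105 = 1050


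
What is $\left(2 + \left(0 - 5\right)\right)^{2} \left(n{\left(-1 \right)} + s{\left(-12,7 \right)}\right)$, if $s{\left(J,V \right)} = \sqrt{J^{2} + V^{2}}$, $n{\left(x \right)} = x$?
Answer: $-9 + 9 \sqrt{193} \approx 116.03$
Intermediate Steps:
$\left(2 + \left(0 - 5\right)\right)^{2} \left(n{\left(-1 \right)} + s{\left(-12,7 \right)}\right) = \left(2 + \left(0 - 5\right)\right)^{2} \left(-1 + \sqrt{\left(-12\right)^{2} + 7^{2}}\right) = \left(2 + \left(0 - 5\right)\right)^{2} \left(-1 + \sqrt{144 + 49}\right) = \left(2 - 5\right)^{2} \left(-1 + \sqrt{193}\right) = \left(-3\right)^{2} \left(-1 + \sqrt{193}\right) = 9 \left(-1 + \sqrt{193}\right) = -9 + 9 \sqrt{193}$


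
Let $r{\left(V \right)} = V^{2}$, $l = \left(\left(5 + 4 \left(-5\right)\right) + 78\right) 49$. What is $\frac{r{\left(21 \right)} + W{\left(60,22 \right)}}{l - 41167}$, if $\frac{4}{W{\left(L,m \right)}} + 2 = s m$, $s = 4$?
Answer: $- \frac{3793}{327488} \approx -0.011582$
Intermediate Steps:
$W{\left(L,m \right)} = \frac{4}{-2 + 4 m}$
$l = 3087$ ($l = \left(\left(5 - 20\right) + 78\right) 49 = \left(-15 + 78\right) 49 = 63 \cdot 49 = 3087$)
$\frac{r{\left(21 \right)} + W{\left(60,22 \right)}}{l - 41167} = \frac{21^{2} + \frac{2}{-1 + 2 \cdot 22}}{3087 - 41167} = \frac{441 + \frac{2}{-1 + 44}}{-38080} = \left(441 + \frac{2}{43}\right) \left(- \frac{1}{38080}\right) = \frac{18965}{43} \left(- \frac{1}{38080}\right) = - \frac{3793}{327488}$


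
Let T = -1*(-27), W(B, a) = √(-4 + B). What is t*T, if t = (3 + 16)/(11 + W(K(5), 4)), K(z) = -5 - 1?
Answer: 5643/131 - 513*I*√10/131 ≈ 43.076 - 12.384*I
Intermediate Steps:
K(z) = -6
t = 19/(11 + I*√10) (t = (3 + 16)/(11 + √(-4 - 6)) = 19/(11 + √(-10)) = 19/(11 + I*√10) ≈ 1.5954 - 0.45865*I)
T = 27
t*T = (209/131 - 19*I*√10/131)*27 = 5643/131 - 513*I*√10/131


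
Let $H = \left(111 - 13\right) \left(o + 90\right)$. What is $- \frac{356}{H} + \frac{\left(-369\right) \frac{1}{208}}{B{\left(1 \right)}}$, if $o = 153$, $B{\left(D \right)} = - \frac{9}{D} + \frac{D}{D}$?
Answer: $\frac{4097491}{19813248} \approx 0.20681$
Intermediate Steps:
$B{\left(D \right)} = 1 - \frac{9}{D}$ ($B{\left(D \right)} = - \frac{9}{D} + 1 = 1 - \frac{9}{D}$)
$H = 23814$ ($H = \left(111 - 13\right) \left(153 + 90\right) = 98 \cdot 243 = 23814$)
$- \frac{356}{H} + \frac{\left(-369\right) \frac{1}{208}}{B{\left(1 \right)}} = - \frac{356}{23814} + \frac{\left(-369\right) \frac{1}{208}}{1^{-1} \left(-9 + 1\right)} = \left(-356\right) \frac{1}{23814} + \frac{\left(-369\right) \frac{1}{208}}{1 \left(-8\right)} = - \frac{178}{11907} - \frac{369}{208 \left(-8\right)} = - \frac{178}{11907} - - \frac{369}{1664} = - \frac{178}{11907} + \frac{369}{1664} = \frac{4097491}{19813248}$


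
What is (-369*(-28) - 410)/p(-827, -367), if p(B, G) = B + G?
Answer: -4961/597 ≈ -8.3099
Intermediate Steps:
(-369*(-28) - 410)/p(-827, -367) = (-369*(-28) - 410)/(-827 - 367) = (10332 - 410)/(-1194) = 9922*(-1/1194) = -4961/597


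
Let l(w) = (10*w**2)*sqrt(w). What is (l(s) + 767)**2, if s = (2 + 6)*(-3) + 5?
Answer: -247021611 + 5537740*I*sqrt(19) ≈ -2.4702e+8 + 2.4138e+7*I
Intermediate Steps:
s = -19 (s = 8*(-3) + 5 = -24 + 5 = -19)
l(w) = 10*w**(5/2)
(l(s) + 767)**2 = (10*(-19)**(5/2) + 767)**2 = (10*(361*I*sqrt(19)) + 767)**2 = (3610*I*sqrt(19) + 767)**2 = (767 + 3610*I*sqrt(19))**2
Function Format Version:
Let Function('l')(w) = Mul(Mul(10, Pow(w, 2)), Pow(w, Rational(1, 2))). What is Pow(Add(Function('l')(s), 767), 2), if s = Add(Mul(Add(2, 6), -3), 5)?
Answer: Add(-247021611, Mul(5537740, I, Pow(19, Rational(1, 2)))) ≈ Add(-2.4702e+8, Mul(2.4138e+7, I))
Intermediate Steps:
s = -19 (s = Add(Mul(8, -3), 5) = Add(-24, 5) = -19)
Function('l')(w) = Mul(10, Pow(w, Rational(5, 2)))
Pow(Add(Function('l')(s), 767), 2) = Pow(Add(Mul(10, Pow(-19, Rational(5, 2))), 767), 2) = Pow(Add(Mul(10, Mul(361, I, Pow(19, Rational(1, 2)))), 767), 2) = Pow(Add(Mul(3610, I, Pow(19, Rational(1, 2))), 767), 2) = Pow(Add(767, Mul(3610, I, Pow(19, Rational(1, 2)))), 2)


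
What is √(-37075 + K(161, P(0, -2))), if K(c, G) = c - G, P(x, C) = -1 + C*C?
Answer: I*√36917 ≈ 192.14*I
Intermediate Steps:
P(x, C) = -1 + C²
√(-37075 + K(161, P(0, -2))) = √(-37075 + (161 - (-1 + (-2)²))) = √(-37075 + (161 - (-1 + 4))) = √(-37075 + (161 - 1*3)) = √(-37075 + (161 - 3)) = √(-37075 + 158) = √(-36917) = I*√36917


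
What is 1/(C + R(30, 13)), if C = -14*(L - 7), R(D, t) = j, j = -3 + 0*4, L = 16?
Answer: -1/129 ≈ -0.0077519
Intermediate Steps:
j = -3 (j = -3 + 0 = -3)
R(D, t) = -3
C = -126 (C = -14*(16 - 7) = -14*9 = -126)
1/(C + R(30, 13)) = 1/(-126 - 3) = 1/(-129) = -1/129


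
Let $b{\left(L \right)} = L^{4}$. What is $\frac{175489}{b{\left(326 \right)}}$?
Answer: $\frac{175489}{11294588176} \approx 1.5537 \cdot 10^{-5}$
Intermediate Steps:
$\frac{175489}{b{\left(326 \right)}} = \frac{175489}{326^{4}} = \frac{175489}{11294588176}$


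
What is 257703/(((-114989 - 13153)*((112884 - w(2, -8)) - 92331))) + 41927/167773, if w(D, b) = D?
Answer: 36789754994305/147273725453022 ≈ 0.24981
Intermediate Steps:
257703/(((-114989 - 13153)*((112884 - w(2, -8)) - 92331))) + 41927/167773 = 257703/(((-114989 - 13153)*((112884 - 1*2) - 92331))) + 41927/167773 = 257703/((-128142*((112884 - 2) - 92331))) + 41927*(1/167773) = 257703/((-128142*(112882 - 92331))) + 41927/167773 = 257703/((-128142*20551)) + 41927/167773 = 257703/(-2633446242) + 41927/167773 = 257703*(-1/2633446242) + 41927/167773 = -85901/877815414 + 41927/167773 = 36789754994305/147273725453022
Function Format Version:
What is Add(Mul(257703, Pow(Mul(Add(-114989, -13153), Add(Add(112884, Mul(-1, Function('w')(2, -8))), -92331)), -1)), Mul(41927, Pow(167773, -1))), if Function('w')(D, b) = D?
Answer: Rational(36789754994305, 147273725453022) ≈ 0.24981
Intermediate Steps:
Add(Mul(257703, Pow(Mul(Add(-114989, -13153), Add(Add(112884, Mul(-1, Function('w')(2, -8))), -92331)), -1)), Mul(41927, Pow(167773, -1))) = Add(Mul(257703, Pow(Mul(Add(-114989, -13153), Add(Add(112884, Mul(-1, 2)), -92331)), -1)), Mul(41927, Pow(167773, -1))) = Add(Mul(257703, Pow(Mul(-128142, Add(Add(112884, -2), -92331)), -1)), Mul(41927, Rational(1, 167773))) = Add(Mul(257703, Pow(Mul(-128142, Add(112882, -92331)), -1)), Rational(41927, 167773)) = Add(Mul(257703, Pow(Mul(-128142, 20551), -1)), Rational(41927, 167773)) = Add(Mul(257703, Pow(-2633446242, -1)), Rational(41927, 167773)) = Add(Mul(257703, Rational(-1, 2633446242)), Rational(41927, 167773)) = Add(Rational(-85901, 877815414), Rational(41927, 167773)) = Rational(36789754994305, 147273725453022)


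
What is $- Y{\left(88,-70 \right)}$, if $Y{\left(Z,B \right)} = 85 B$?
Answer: $5950$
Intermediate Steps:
$- Y{\left(88,-70 \right)} = - 85 \left(-70\right) = \left(-1\right) \left(-5950\right) = 5950$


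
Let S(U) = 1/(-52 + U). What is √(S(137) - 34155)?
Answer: I*√246769790/85 ≈ 184.81*I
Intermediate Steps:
√(S(137) - 34155) = √(1/(-52 + 137) - 34155) = √(1/85 - 34155) = √(-2903174/85) = I*√246769790/85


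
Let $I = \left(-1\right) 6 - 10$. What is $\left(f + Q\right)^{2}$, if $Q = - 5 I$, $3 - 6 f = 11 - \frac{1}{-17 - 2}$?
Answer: $\frac{8934121}{1444} \approx 6187.1$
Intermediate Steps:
$I = -16$ ($I = -6 - 10 = -16$)
$f = - \frac{51}{38}$ ($f = \frac{1}{2} - \frac{11 - \frac{1}{-17 - 2}}{6} = \frac{1}{2} - \frac{11 - \frac{1}{-19}}{6} = \frac{1}{2} - \frac{11 - - \frac{1}{19}}{6} = \frac{1}{2} - \frac{11 + \frac{1}{19}}{6} = \frac{1}{2} - \frac{35}{19} = - \frac{51}{38} \approx -1.3421$)
$Q = 80$ ($Q = \left(-5\right) \left(-16\right) = 80$)
$\left(f + Q\right)^{2} = \left(- \frac{51}{38} + 80\right)^{2} = \left(\frac{2989}{38}\right)^{2} = \frac{8934121}{1444}$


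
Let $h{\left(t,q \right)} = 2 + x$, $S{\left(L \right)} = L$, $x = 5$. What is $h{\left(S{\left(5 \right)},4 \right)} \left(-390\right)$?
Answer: $-2730$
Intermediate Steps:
$h{\left(t,q \right)} = 7$ ($h{\left(t,q \right)} = 2 + 5 = 7$)
$h{\left(S{\left(5 \right)},4 \right)} \left(-390\right) = 7 \left(-390\right) = -2730$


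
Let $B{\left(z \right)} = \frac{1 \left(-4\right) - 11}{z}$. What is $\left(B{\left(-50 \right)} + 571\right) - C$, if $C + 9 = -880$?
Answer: $\frac{14603}{10} \approx 1460.3$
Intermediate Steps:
$C = -889$ ($C = -9 - 880 = -889$)
$B{\left(z \right)} = - \frac{15}{z}$ ($B{\left(z \right)} = \frac{-4 - 11}{z} = - \frac{15}{z}$)
$\left(B{\left(-50 \right)} + 571\right) - C = \left(- \frac{15}{-50} + 571\right) - -889 = \left(\left(-15\right) \left(- \frac{1}{50}\right) + 571\right) + 889 = \left(\frac{3}{10} + 571\right) + 889 = \frac{5713}{10} + 889 = \frac{14603}{10}$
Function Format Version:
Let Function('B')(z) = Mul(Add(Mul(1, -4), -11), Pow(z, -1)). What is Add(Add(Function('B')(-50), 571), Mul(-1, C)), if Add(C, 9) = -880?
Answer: Rational(14603, 10) ≈ 1460.3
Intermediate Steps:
C = -889 (C = Add(-9, -880) = -889)
Function('B')(z) = Mul(-15, Pow(z, -1)) (Function('B')(z) = Mul(Add(-4, -11), Pow(z, -1)) = Mul(-15, Pow(z, -1)))
Add(Add(Function('B')(-50), 571), Mul(-1, C)) = Add(Add(Mul(-15, Pow(-50, -1)), 571), Mul(-1, -889)) = Add(Add(Mul(-15, Rational(-1, 50)), 571), 889) = Add(Add(Rational(3, 10), 571), 889) = Add(Rational(5713, 10), 889) = Rational(14603, 10)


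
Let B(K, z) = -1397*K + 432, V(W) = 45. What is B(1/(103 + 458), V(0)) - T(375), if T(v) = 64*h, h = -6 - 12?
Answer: 80657/51 ≈ 1581.5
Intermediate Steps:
h = -18
T(v) = -1152 (T(v) = 64*(-18) = -1152)
B(K, z) = 432 - 1397*K
B(1/(103 + 458), V(0)) - T(375) = (432 - 1397/(103 + 458)) - 1*(-1152) = (432 - 1397/561) + 1152 = (432 - 1397*1/561) + 1152 = (432 - 127/51) + 1152 = 21905/51 + 1152 = 80657/51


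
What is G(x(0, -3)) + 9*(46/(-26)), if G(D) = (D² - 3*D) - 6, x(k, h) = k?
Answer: -285/13 ≈ -21.923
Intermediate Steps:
G(D) = -6 + D² - 3*D
G(x(0, -3)) + 9*(46/(-26)) = (-6 + 0² - 3*0) + 9*(46/(-26)) = (-6 + 0 + 0) + 9*(46*(-1/26)) = -6 + 9*(-23/13) = -6 - 207/13 = -285/13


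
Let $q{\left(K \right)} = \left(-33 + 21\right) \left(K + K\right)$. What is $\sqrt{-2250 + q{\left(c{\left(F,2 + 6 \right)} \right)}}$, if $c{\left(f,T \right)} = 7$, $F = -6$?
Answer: $i \sqrt{2418} \approx 49.173 i$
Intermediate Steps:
$q{\left(K \right)} = - 24 K$ ($q{\left(K \right)} = - 12 \cdot 2 K = - 24 K$)
$\sqrt{-2250 + q{\left(c{\left(F,2 + 6 \right)} \right)}} = \sqrt{-2250 - 168} = \sqrt{-2418} = i \sqrt{2418}$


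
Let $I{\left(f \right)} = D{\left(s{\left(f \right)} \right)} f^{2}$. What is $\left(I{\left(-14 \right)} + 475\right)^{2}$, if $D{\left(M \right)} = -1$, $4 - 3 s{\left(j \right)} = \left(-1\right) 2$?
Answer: $77841$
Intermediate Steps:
$s{\left(j \right)} = 2$ ($s{\left(j \right)} = \frac{4}{3} - \frac{\left(-1\right) 2}{3} = \frac{4}{3} - - \frac{2}{3} = \frac{4}{3} + \frac{2}{3} = 2$)
$I{\left(f \right)} = - f^{2}$
$\left(I{\left(-14 \right)} + 475\right)^{2} = \left(- \left(-14\right)^{2} + 475\right)^{2} = \left(\left(-1\right) 196 + 475\right)^{2} = \left(-196 + 475\right)^{2} = 279^{2} = 77841$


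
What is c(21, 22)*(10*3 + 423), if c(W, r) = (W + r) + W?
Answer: 28992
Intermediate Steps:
c(W, r) = r + 2*W
c(21, 22)*(10*3 + 423) = (22 + 2*21)*(10*3 + 423) = (22 + 42)*(30 + 423) = 64*453 = 28992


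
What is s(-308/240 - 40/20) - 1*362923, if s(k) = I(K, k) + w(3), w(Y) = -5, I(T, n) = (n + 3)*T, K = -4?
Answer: -5443903/15 ≈ -3.6293e+5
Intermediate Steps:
I(T, n) = T*(3 + n) (I(T, n) = (3 + n)*T = T*(3 + n))
s(k) = -17 - 4*k (s(k) = -4*(3 + k) - 5 = (-12 - 4*k) - 5 = -17 - 4*k)
s(-308/240 - 40/20) - 1*362923 = (-17 - 4*(-308/240 - 40/20)) - 1*362923 = (-17 - 4*(-308*1/240 - 40*1/20)) - 362923 = (-17 - 4*(-77/60 - 2)) - 362923 = (-17 - 4*(-197/60)) - 362923 = (-17 + 197/15) - 362923 = -58/15 - 362923 = -5443903/15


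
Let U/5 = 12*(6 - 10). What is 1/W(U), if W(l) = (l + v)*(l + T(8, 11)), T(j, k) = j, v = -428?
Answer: 1/154976 ≈ 6.4526e-6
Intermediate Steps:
U = -240 (U = 5*(12*(6 - 10)) = 5*(12*(-4)) = 5*(-48) = -240)
W(l) = (-428 + l)*(8 + l) (W(l) = (l - 428)*(l + 8) = (-428 + l)*(8 + l))
1/W(U) = 1/(-3424 + (-240)² - 420*(-240)) = 1/(-3424 + 57600 + 100800) = 1/154976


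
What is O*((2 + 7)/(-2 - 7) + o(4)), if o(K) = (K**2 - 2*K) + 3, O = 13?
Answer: 130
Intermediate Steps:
o(K) = 3 + K**2 - 2*K
O*((2 + 7)/(-2 - 7) + o(4)) = 13*((2 + 7)/(-2 - 7) + (3 + 4**2 - 2*4)) = 13*(9/(-9) + (3 + 16 - 8)) = 13*(9*(-1/9) + 11) = 13*(-1 + 11) = 13*10 = 130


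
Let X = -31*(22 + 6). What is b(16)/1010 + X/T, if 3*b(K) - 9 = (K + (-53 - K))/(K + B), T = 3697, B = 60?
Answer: -197550233/851345160 ≈ -0.23204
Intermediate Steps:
X = -868 (X = -31*28 = -868)
b(K) = 3 - 53/(3*(60 + K)) (b(K) = 3 + ((K + (-53 - K))/(K + 60))/3 = 3 + (-53/(60 + K))/3 = 3 - 53/(3*(60 + K)))
b(16)/1010 + X/T = ((487 + 9*16)/(3*(60 + 16)))/1010 - 868/3697 = ((1/3)*(487 + 144)/76)*(1/1010) - 868*1/3697 = ((1/3)*(1/76)*631)*(1/1010) - 868/3697 = (631/228)*(1/1010) - 868/3697 = 631/230280 - 868/3697 = -197550233/851345160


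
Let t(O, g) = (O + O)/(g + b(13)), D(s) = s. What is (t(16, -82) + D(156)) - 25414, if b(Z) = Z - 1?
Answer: -884046/35 ≈ -25258.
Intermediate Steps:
b(Z) = -1 + Z
t(O, g) = 2*O/(12 + g) (t(O, g) = (O + O)/(g + (-1 + 13)) = (2*O)/(g + 12) = (2*O)/(12 + g) = 2*O/(12 + g))
(t(16, -82) + D(156)) - 25414 = (2*16/(12 - 82) + 156) - 25414 = (2*16/(-70) + 156) - 25414 = (2*16*(-1/70) + 156) - 25414 = (-16/35 + 156) - 25414 = 5444/35 - 25414 = -884046/35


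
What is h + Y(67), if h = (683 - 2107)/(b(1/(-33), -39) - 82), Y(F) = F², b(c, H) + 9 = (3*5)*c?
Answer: 2265799/503 ≈ 4504.6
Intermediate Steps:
b(c, H) = -9 + 15*c (b(c, H) = -9 + (3*5)*c = -9 + 15*c)
h = 7832/503 (h = (683 - 2107)/((-9 + 15/(-33)) - 82) = -1424/((-9 + 15*(-1/33)) - 82) = -1424/((-9 - 5/11) - 82) = -1424/(-104/11 - 82) = -1424/(-1006/11) = -1424*(-11/1006) = 7832/503 ≈ 15.571)
h + Y(67) = 7832/503 + 67² = 7832/503 + 4489 = 2265799/503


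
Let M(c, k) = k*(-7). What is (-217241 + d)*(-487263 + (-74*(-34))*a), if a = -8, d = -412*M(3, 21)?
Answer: 79496499707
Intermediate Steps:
M(c, k) = -7*k
d = 60564 (d = -(-2884)*21 = -412*(-147) = 60564)
(-217241 + d)*(-487263 + (-74*(-34))*a) = (-217241 + 60564)*(-487263 - 74*(-34)*(-8)) = -156677*(-487263 + 2516*(-8)) = -156677*(-487263 - 20128) = -156677*(-507391) = 79496499707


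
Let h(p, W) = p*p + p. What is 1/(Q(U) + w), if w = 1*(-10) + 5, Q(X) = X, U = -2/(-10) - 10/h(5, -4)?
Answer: -15/77 ≈ -0.19481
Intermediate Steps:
h(p, W) = p + p² (h(p, W) = p² + p = p + p²)
U = -2/15 (U = -2/(-10) - 10*1/(5*(1 + 5)) = -2*(-⅒) - 10/(5*6) = ⅕ - 10/30 = ⅕ - 10*1/30 = ⅕ - ⅓ = -2/15 ≈ -0.13333)
w = -5 (w = -10 + 5 = -5)
1/(Q(U) + w) = 1/(-2/15 - 5) = 1/(-77/15) = -15/77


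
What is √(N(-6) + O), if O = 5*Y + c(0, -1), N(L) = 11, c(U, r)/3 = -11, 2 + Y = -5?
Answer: I*√57 ≈ 7.5498*I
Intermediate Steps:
Y = -7 (Y = -2 - 5 = -7)
c(U, r) = -33 (c(U, r) = 3*(-11) = -33)
O = -68 (O = 5*(-7) - 33 = -35 - 33 = -68)
√(N(-6) + O) = √(11 - 68) = √(-57) = I*√57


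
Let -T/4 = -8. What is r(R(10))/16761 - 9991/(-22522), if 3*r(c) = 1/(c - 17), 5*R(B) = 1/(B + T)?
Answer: 597660133379/1347266242698 ≈ 0.44361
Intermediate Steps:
T = 32 (T = -4*(-8) = 32)
R(B) = 1/(5*(32 + B)) (R(B) = 1/(5*(B + 32)) = 1/(5*(32 + B)))
r(c) = 1/(3*(-17 + c)) (r(c) = 1/(3*(c - 17)) = 1/(3*(-17 + c)))
r(R(10))/16761 - 9991/(-22522) = (1/(3*(-17 + 1/(5*(32 + 10)))))/16761 - 9991/(-22522) = (1/(3*(-17 + (⅕)/42)))*(1/16761) - 9991*(-1/22522) = (1/(3*(-17 + (⅕)*(1/42))))*(1/16761) + 9991/22522 = (1/(3*(-17 + 1/210)))*(1/16761) + 9991/22522 = (1/(3*(-3569/210)))*(1/16761) + 9991/22522 = ((⅓)*(-210/3569))*(1/16761) + 9991/22522 = -70/3569*1/16761 + 9991/22522 = -70/59820009 + 9991/22522 = 597660133379/1347266242698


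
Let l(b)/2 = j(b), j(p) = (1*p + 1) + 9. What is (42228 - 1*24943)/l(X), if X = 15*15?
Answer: 3457/94 ≈ 36.777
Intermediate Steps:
X = 225
j(p) = 10 + p (j(p) = (p + 1) + 9 = (1 + p) + 9 = 10 + p)
l(b) = 20 + 2*b (l(b) = 2*(10 + b) = 20 + 2*b)
(42228 - 1*24943)/l(X) = (42228 - 1*24943)/(20 + 2*225) = (42228 - 24943)/(20 + 450) = 17285/470 = 17285*(1/470) = 3457/94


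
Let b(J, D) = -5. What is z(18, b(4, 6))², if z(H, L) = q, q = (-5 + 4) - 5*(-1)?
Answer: 16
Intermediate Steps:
q = 4 (q = -1 + 5 = 4)
z(H, L) = 4
z(18, b(4, 6))² = 4² = 16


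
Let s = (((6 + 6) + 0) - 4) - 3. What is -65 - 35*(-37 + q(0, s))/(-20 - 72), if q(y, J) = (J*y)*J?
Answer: -7275/92 ≈ -79.076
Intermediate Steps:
s = 5 (s = ((12 + 0) - 4) - 3 = (12 - 4) - 3 = 8 - 3 = 5)
q(y, J) = y*J**2
-65 - 35*(-37 + q(0, s))/(-20 - 72) = -65 - 35*(-37 + 0*5**2)/(-20 - 72) = -65 - 35*(-37 + 0*25)/(-92) = -65 - 35*(-37 + 0)*(-1)/92 = -65 - (-1295)*(-1)/92 = -65 - 35*37/92 = -65 - 1295/92 = -7275/92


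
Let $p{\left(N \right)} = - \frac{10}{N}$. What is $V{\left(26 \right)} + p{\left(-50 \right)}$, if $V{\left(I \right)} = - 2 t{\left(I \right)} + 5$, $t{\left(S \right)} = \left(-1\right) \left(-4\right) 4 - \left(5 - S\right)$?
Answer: $- \frac{344}{5} \approx -68.8$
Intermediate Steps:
$t{\left(S \right)} = 11 + S$ ($t{\left(S \right)} = 4 \cdot 4 + \left(-5 + S\right) = 16 + \left(-5 + S\right) = 11 + S$)
$V{\left(I \right)} = -17 - 2 I$ ($V{\left(I \right)} = - 2 \left(11 + I\right) + 5 = \left(-22 - 2 I\right) + 5 = -17 - 2 I$)
$V{\left(26 \right)} + p{\left(-50 \right)} = \left(-17 - 52\right) - \frac{10}{-50} = \left(-17 - 52\right) - - \frac{1}{5} = -69 + \frac{1}{5} = - \frac{344}{5}$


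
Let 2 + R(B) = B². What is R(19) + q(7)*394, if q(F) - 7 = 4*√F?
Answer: 3117 + 1576*√7 ≈ 7286.7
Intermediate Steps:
R(B) = -2 + B²
q(F) = 7 + 4*√F
R(19) + q(7)*394 = (-2 + 19²) + (7 + 4*√7)*394 = (-2 + 361) + (2758 + 1576*√7) = 359 + (2758 + 1576*√7) = 3117 + 1576*√7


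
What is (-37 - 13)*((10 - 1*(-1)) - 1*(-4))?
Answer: -750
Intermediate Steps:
(-37 - 13)*((10 - 1*(-1)) - 1*(-4)) = -50*((10 + 1) + 4) = -50*(11 + 4) = -50*15 = -750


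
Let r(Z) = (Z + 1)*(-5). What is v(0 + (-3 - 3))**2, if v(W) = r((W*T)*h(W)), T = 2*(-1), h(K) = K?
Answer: 126025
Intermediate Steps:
T = -2
r(Z) = -5 - 5*Z (r(Z) = (1 + Z)*(-5) = -5 - 5*Z)
v(W) = -5 + 10*W**2 (v(W) = -5 - 5*W*(-2)*W = -5 - 5*(-2*W)*W = -5 - (-10)*W**2 = -5 + 10*W**2)
v(0 + (-3 - 3))**2 = (-5 + 10*(0 + (-3 - 3))**2)**2 = (-5 + 10*(0 - 6)**2)**2 = (-5 + 10*(-6)**2)**2 = (-5 + 10*36)**2 = (-5 + 360)**2 = 355**2 = 126025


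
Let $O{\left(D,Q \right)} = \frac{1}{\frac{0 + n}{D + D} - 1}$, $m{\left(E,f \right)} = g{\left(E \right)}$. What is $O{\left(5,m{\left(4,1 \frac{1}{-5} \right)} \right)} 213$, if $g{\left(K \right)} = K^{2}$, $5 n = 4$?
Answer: $- \frac{5325}{23} \approx -231.52$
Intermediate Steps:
$n = \frac{4}{5}$ ($n = \frac{1}{5} \cdot 4 = \frac{4}{5} \approx 0.8$)
$m{\left(E,f \right)} = E^{2}$
$O{\left(D,Q \right)} = \frac{1}{-1 + \frac{2}{5 D}}$ ($O{\left(D,Q \right)} = \frac{1}{\frac{0 + \frac{4}{5}}{D + D} - 1} = \frac{1}{\frac{4}{5 \cdot 2 D} - 1} = \frac{1}{\frac{4 \frac{1}{2 D}}{5} - 1} = \frac{1}{\frac{2}{5 D} - 1} = \frac{1}{-1 + \frac{2}{5 D}}$)
$O{\left(5,m{\left(4,1 \frac{1}{-5} \right)} \right)} 213 = \left(-5\right) 5 \frac{1}{-2 + 5 \cdot 5} \cdot 213 = \left(-5\right) 5 \frac{1}{-2 + 25} \cdot 213 = \left(-5\right) 5 \cdot \frac{1}{23} \cdot 213 = \left(- \frac{25}{23}\right) 213 = - \frac{5325}{23}$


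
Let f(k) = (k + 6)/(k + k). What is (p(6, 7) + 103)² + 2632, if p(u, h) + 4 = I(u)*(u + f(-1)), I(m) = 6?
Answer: 17032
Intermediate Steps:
f(k) = (6 + k)/(2*k) (f(k) = (6 + k)/((2*k)) = (6 + k)*(1/(2*k)) = (6 + k)/(2*k))
p(u, h) = -19 + 6*u (p(u, h) = -4 + 6*(u + (½)*(6 - 1)/(-1)) = -4 + 6*(u + (½)*(-1)*5) = -4 + 6*(u - 5/2) = -4 + 6*(-5/2 + u) = -4 + (-15 + 6*u) = -19 + 6*u)
(p(6, 7) + 103)² + 2632 = ((-19 + 6*6) + 103)² + 2632 = ((-19 + 36) + 103)² + 2632 = (17 + 103)² + 2632 = 120² + 2632 = 14400 + 2632 = 17032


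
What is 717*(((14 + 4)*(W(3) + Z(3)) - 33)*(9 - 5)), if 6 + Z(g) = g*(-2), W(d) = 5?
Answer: -456012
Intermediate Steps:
Z(g) = -6 - 2*g (Z(g) = -6 + g*(-2) = -6 - 2*g)
717*(((14 + 4)*(W(3) + Z(3)) - 33)*(9 - 5)) = 717*(((14 + 4)*(5 + (-6 - 2*3)) - 33)*(9 - 5)) = 717*((18*(5 + (-6 - 6)) - 33)*4) = 717*((18*(5 - 12) - 33)*4) = 717*((18*(-7) - 33)*4) = 717*((-126 - 33)*4) = 717*(-159*4) = 717*(-636) = -456012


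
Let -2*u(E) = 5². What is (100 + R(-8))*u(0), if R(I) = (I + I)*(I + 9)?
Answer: -1050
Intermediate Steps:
u(E) = -25/2 (u(E) = -½*5² = -½*25 = -25/2)
R(I) = 2*I*(9 + I) (R(I) = (2*I)*(9 + I) = 2*I*(9 + I))
(100 + R(-8))*u(0) = (100 + 2*(-8)*(9 - 8))*(-25/2) = (100 + 2*(-8)*1)*(-25/2) = (100 - 16)*(-25/2) = 84*(-25/2) = -1050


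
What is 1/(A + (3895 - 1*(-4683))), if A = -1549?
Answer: 1/7029 ≈ 0.00014227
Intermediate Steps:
1/(A + (3895 - 1*(-4683))) = 1/(-1549 + (3895 - 1*(-4683))) = 1/(-1549 + (3895 + 4683)) = 1/(-1549 + 8578) = 1/7029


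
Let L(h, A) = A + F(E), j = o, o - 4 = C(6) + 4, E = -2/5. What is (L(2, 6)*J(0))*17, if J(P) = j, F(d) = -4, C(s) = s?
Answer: 476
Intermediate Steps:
E = -⅖ (E = -2*⅕ = -⅖ ≈ -0.40000)
o = 14 (o = 4 + (6 + 4) = 4 + 10 = 14)
j = 14
L(h, A) = -4 + A (L(h, A) = A - 4 = -4 + A)
J(P) = 14
(L(2, 6)*J(0))*17 = ((-4 + 6)*14)*17 = (2*14)*17 = 28*17 = 476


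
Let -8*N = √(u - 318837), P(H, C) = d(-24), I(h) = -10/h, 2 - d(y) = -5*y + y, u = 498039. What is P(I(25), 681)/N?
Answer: 376*√179202/89601 ≈ 1.7764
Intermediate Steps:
d(y) = 2 + 4*y (d(y) = 2 - (-5*y + y) = 2 - (-4)*y = 2 + 4*y)
P(H, C) = -94 (P(H, C) = 2 + 4*(-24) = 2 - 96 = -94)
N = -√179202/8 (N = -√(498039 - 318837)/8 = -√179202/8 ≈ -52.915)
P(I(25), 681)/N = -94*(-4*√179202/89601) = -(-376)*√179202/89601 = 376*√179202/89601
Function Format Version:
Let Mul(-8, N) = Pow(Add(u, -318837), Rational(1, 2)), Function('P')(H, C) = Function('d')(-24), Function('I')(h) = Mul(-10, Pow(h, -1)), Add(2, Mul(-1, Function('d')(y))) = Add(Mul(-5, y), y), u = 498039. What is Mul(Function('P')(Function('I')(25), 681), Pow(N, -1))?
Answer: Mul(Rational(376, 89601), Pow(179202, Rational(1, 2))) ≈ 1.7764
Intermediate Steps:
Function('d')(y) = Add(2, Mul(4, y)) (Function('d')(y) = Add(2, Mul(-1, Add(Mul(-5, y), y))) = Add(2, Mul(-1, Mul(-4, y))) = Add(2, Mul(4, y)))
Function('P')(H, C) = -94 (Function('P')(H, C) = Add(2, Mul(4, -24)) = Add(2, -96) = -94)
N = Mul(Rational(-1, 8), Pow(179202, Rational(1, 2))) (N = Mul(Rational(-1, 8), Pow(Add(498039, -318837), Rational(1, 2))) = Mul(Rational(-1, 8), Pow(179202, Rational(1, 2))) ≈ -52.915)
Mul(Function('P')(Function('I')(25), 681), Pow(N, -1)) = Mul(-94, Pow(Mul(Rational(-1, 8), Pow(179202, Rational(1, 2))), -1)) = Mul(-94, Mul(Rational(-4, 89601), Pow(179202, Rational(1, 2)))) = Mul(Rational(376, 89601), Pow(179202, Rational(1, 2)))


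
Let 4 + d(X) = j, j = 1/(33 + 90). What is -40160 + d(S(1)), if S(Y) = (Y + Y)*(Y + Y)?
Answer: -4940171/123 ≈ -40164.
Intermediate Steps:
S(Y) = 4*Y**2 (S(Y) = (2*Y)*(2*Y) = 4*Y**2)
j = 1/123 ≈ 0.0081301
d(X) = -491/123 (d(X) = -4 + 1/123 = -491/123)
-40160 + d(S(1)) = -40160 - 491/123 = -4940171/123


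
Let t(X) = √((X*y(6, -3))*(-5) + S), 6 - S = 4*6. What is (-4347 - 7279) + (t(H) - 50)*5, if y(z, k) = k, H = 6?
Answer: -11876 + 30*√2 ≈ -11834.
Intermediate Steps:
S = -18 (S = 6 - 4*6 = 6 - 1*24 = 6 - 24 = -18)
t(X) = √(-18 + 15*X) (t(X) = √((X*(-3))*(-5) - 18) = √(-3*X*(-5) - 18) = √(15*X - 18) = √(-18 + 15*X))
(-4347 - 7279) + (t(H) - 50)*5 = (-4347 - 7279) + (√(-18 + 15*6) - 50)*5 = -11626 + (√(-18 + 90) - 50)*5 = -11626 + (√72 - 50)*5 = -11626 + (6*√2 - 50)*5 = -11626 + (-50 + 6*√2)*5 = -11626 + (-250 + 30*√2) = -11876 + 30*√2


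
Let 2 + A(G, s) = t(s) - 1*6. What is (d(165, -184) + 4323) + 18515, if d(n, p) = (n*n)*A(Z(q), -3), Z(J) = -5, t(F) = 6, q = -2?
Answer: -31612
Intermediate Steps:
A(G, s) = -2 (A(G, s) = -2 + (6 - 1*6) = -2 + (6 - 6) = -2 + 0 = -2)
d(n, p) = -2*n² (d(n, p) = (n*n)*(-2) = n²*(-2) = -2*n²)
(d(165, -184) + 4323) + 18515 = (-2*165² + 4323) + 18515 = (-2*27225 + 4323) + 18515 = (-54450 + 4323) + 18515 = -50127 + 18515 = -31612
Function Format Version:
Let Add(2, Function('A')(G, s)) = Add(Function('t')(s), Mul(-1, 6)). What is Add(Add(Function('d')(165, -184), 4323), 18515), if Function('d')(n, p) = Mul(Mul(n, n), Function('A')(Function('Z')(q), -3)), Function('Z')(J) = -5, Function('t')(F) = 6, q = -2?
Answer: -31612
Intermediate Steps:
Function('A')(G, s) = -2 (Function('A')(G, s) = Add(-2, Add(6, Mul(-1, 6))) = Add(-2, Add(6, -6)) = Add(-2, 0) = -2)
Function('d')(n, p) = Mul(-2, Pow(n, 2)) (Function('d')(n, p) = Mul(Mul(n, n), -2) = Mul(Pow(n, 2), -2) = Mul(-2, Pow(n, 2)))
Add(Add(Function('d')(165, -184), 4323), 18515) = Add(Add(Mul(-2, Pow(165, 2)), 4323), 18515) = Add(Add(Mul(-2, 27225), 4323), 18515) = Add(Add(-54450, 4323), 18515) = Add(-50127, 18515) = -31612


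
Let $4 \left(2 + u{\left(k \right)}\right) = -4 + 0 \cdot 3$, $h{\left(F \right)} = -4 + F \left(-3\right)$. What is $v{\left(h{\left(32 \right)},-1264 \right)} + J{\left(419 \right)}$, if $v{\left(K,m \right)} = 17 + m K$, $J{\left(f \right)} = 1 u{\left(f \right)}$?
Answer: $126414$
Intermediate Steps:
$h{\left(F \right)} = -4 - 3 F$
$u{\left(k \right)} = -3$ ($u{\left(k \right)} = -2 + \frac{-4 + 0 \cdot 3}{4} = -2 + \frac{-4 + 0}{4} = -2 + \frac{1}{4} \left(-4\right) = -2 - 1 = -3$)
$J{\left(f \right)} = -3$ ($J{\left(f \right)} = 1 \left(-3\right) = -3$)
$v{\left(K,m \right)} = 17 + K m$
$v{\left(h{\left(32 \right)},-1264 \right)} + J{\left(419 \right)} = \left(17 + \left(-4 - 96\right) \left(-1264\right)\right) - 3 = \left(17 - -126400\right) - 3 = \left(17 + 126400\right) - 3 = 126417 - 3 = 126414$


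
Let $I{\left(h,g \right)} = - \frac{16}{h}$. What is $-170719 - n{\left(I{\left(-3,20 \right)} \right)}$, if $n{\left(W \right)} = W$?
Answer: $- \frac{512173}{3} \approx -1.7072 \cdot 10^{5}$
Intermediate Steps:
$-170719 - n{\left(I{\left(-3,20 \right)} \right)} = -170719 - - \frac{16}{-3} = -170719 - \left(-16\right) \left(- \frac{1}{3}\right) = -170719 - \frac{16}{3} = - \frac{512173}{3}$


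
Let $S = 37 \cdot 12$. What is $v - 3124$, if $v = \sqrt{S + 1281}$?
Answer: $-3124 + 5 \sqrt{69} \approx -3082.5$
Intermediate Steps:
$S = 444$
$v = 5 \sqrt{69}$ ($v = \sqrt{444 + 1281} = \sqrt{1725} = 5 \sqrt{69} \approx 41.533$)
$v - 3124 = 5 \sqrt{69} - 3124 = -3124 + 5 \sqrt{69}$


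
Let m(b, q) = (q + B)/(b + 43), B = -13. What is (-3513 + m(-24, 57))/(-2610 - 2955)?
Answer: 9529/15105 ≈ 0.63085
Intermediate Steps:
m(b, q) = (-13 + q)/(43 + b) (m(b, q) = (q - 13)/(b + 43) = (-13 + q)/(43 + b))
(-3513 + m(-24, 57))/(-2610 - 2955) = (-3513 + (-13 + 57)/(43 - 24))/(-2610 - 2955) = (-3513 + 44/19)/(-5565) = (-3513 + (1/19)*44)*(-1/5565) = (-3513 + 44/19)*(-1/5565) = -66703/19*(-1/5565) = 9529/15105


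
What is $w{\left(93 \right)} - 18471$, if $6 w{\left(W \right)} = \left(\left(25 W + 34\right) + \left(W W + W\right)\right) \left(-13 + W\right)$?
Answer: $\frac{388627}{3} \approx 1.2954 \cdot 10^{5}$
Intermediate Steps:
$w{\left(W \right)} = \frac{\left(-13 + W\right) \left(34 + W^{2} + 26 W\right)}{6}$ ($w{\left(W \right)} = \frac{\left(\left(25 W + 34\right) + \left(W W + W\right)\right) \left(-13 + W\right)}{6} = \frac{\left(\left(34 + 25 W\right) + \left(W^{2} + W\right)\right) \left(-13 + W\right)}{6} = \frac{\left(\left(34 + 25 W\right) + \left(W + W^{2}\right)\right) \left(-13 + W\right)}{6} = \frac{\left(34 + W^{2} + 26 W\right) \left(-13 + W\right)}{6} = \frac{\left(-13 + W\right) \left(34 + W^{2} + 26 W\right)}{6}$)
$w{\left(93 \right)} - 18471 = \left(- \frac{221}{3} - 4712 + \frac{93^{3}}{6} + \frac{13 \cdot 93^{2}}{6}\right) - 18471 = \left(- \frac{221}{3} - 4712 + \frac{1}{6} \cdot 804357 + \frac{13}{6} \cdot 8649\right) - 18471 = \left(- \frac{221}{3} - 4712 + \frac{268119}{2} + \frac{37479}{2}\right) - 18471 = \frac{444040}{3} - 18471 = \frac{388627}{3}$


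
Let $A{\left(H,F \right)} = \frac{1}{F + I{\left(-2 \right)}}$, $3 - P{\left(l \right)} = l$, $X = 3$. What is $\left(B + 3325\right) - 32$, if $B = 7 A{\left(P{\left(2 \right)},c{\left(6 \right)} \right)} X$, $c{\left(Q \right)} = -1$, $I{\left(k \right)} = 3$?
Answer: $\frac{6607}{2} \approx 3303.5$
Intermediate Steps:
$P{\left(l \right)} = 3 - l$
$A{\left(H,F \right)} = \frac{1}{3 + F}$ ($A{\left(H,F \right)} = \frac{1}{F + 3} = \frac{1}{3 + F}$)
$B = \frac{21}{2}$ ($B = \frac{7}{3 - 1} \cdot 3 = \frac{7}{2} \cdot 3 = \frac{21}{2} \approx 10.5$)
$\left(B + 3325\right) - 32 = \left(\frac{21}{2} + 3325\right) - 32 = \frac{6671}{2} - 32 = \frac{6607}{2}$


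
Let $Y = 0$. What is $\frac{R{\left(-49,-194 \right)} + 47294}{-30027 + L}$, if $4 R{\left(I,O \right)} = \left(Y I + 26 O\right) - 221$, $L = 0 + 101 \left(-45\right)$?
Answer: $- \frac{4277}{3216} \approx -1.3299$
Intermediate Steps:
$L = -4545$ ($L = 0 - 4545 = -4545$)
$R{\left(I,O \right)} = - \frac{221}{4} + \frac{13 O}{2}$ ($R{\left(I,O \right)} = \frac{\left(0 I + 26 O\right) - 221}{4} = \frac{\left(0 + 26 O\right) - 221}{4} = \frac{26 O - 221}{4} = \frac{-221 + 26 O}{4} = - \frac{221}{4} + \frac{13 O}{2}$)
$\frac{R{\left(-49,-194 \right)} + 47294}{-30027 + L} = \frac{\left(- \frac{221}{4} + \frac{13}{2} \left(-194\right)\right) + 47294}{-30027 - 4545} = \frac{\left(- \frac{221}{4} - 1261\right) + 47294}{-34572} = \left(- \frac{5265}{4} + 47294\right) \left(- \frac{1}{34572}\right) = \frac{183911}{4} \left(- \frac{1}{34572}\right) = - \frac{4277}{3216}$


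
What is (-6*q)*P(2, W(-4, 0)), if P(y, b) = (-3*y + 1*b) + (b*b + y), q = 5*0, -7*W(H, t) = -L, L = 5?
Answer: 0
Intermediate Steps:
W(H, t) = 5/7 (W(H, t) = -(-1)*5/7 = -⅐*(-5) = 5/7)
q = 0
P(y, b) = b + b² - 2*y (P(y, b) = (-3*y + b) + (b² + y) = (b - 3*y) + (y + b²) = b + b² - 2*y)
(-6*q)*P(2, W(-4, 0)) = (-6*0)*(5/7 + (5/7)² - 2*2) = 0*(5/7 + 25/49 - 4) = 0*(-136/49) = 0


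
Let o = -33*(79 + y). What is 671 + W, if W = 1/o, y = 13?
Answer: 2037155/3036 ≈ 671.00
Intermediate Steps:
o = -3036 (o = -33*(79 + 13) = -33*92 = -3036)
W = -1/3036 (W = 1/(-3036) = -1/3036 ≈ -0.00032938)
671 + W = 671 - 1/3036 = 2037155/3036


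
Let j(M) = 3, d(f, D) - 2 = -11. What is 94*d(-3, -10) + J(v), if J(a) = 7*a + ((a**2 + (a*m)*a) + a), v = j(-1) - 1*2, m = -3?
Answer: -840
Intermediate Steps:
d(f, D) = -9 (d(f, D) = 2 - 11 = -9)
v = 1 (v = 3 - 1*2 = 3 - 2 = 1)
J(a) = -2*a**2 + 8*a (J(a) = 7*a + ((a**2 + (a*(-3))*a) + a) = 7*a + ((a**2 + (-3*a)*a) + a) = 7*a + ((a**2 - 3*a**2) + a) = 7*a + (-2*a**2 + a) = 7*a + (a - 2*a**2) = -2*a**2 + 8*a)
94*d(-3, -10) + J(v) = 94*(-9) + 2*1*(4 - 1*1) = -846 + 2*1*(4 - 1) = -846 + 2*1*3 = -846 + 6 = -840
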